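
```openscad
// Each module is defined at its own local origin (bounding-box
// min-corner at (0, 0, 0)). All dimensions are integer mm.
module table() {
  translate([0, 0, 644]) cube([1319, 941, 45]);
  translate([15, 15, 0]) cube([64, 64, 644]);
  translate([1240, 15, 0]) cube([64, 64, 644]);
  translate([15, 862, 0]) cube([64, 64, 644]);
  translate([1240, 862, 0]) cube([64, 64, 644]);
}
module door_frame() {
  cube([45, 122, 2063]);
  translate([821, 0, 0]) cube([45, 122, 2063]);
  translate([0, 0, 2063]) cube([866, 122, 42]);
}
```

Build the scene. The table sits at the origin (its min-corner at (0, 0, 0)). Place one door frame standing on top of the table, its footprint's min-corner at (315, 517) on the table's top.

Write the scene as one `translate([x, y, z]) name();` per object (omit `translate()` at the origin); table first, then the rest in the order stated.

table();
translate([315, 517, 689]) door_frame();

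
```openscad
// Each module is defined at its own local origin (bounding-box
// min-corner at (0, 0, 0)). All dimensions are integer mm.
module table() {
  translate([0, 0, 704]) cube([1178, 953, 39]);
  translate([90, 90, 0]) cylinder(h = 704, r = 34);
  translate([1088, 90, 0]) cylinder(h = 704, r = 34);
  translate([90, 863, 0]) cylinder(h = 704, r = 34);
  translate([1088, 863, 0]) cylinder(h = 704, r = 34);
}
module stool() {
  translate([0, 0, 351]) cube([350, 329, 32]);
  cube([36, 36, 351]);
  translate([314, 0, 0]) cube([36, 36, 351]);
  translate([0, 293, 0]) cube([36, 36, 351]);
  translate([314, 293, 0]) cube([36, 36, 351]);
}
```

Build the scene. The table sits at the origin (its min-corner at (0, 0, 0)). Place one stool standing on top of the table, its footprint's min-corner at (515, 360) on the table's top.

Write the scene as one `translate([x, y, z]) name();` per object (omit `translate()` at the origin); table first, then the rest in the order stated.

table();
translate([515, 360, 743]) stool();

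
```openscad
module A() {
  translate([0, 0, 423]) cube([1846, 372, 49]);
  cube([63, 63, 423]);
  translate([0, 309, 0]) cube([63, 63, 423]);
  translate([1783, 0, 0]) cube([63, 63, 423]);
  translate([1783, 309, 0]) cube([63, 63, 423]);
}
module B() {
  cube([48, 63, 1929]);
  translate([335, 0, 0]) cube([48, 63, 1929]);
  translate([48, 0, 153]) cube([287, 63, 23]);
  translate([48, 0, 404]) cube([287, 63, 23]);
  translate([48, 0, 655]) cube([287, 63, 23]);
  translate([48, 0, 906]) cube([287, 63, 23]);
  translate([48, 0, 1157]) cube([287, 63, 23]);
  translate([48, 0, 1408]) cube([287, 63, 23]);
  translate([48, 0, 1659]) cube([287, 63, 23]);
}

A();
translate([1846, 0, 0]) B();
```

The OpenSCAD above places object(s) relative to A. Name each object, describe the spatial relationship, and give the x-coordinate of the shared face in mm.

A is a bench. B is a ladder. The ladder is against the bench's +x side, with their −y faces flush. The x-coordinate of the shared face is 1846 mm.

The bench's +x face and the ladder's −x face are both at x = 1846 mm.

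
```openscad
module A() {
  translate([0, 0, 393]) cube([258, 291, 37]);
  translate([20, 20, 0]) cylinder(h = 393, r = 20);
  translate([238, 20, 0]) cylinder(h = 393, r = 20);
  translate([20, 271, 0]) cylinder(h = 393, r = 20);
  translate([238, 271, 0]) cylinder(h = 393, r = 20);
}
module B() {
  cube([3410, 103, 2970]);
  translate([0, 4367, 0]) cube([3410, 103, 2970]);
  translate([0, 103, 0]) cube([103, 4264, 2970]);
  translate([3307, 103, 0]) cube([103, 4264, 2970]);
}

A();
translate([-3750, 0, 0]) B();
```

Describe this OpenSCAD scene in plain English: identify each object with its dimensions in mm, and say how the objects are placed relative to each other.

A is a four-legged stool. The seat is 258×291 mm, 37 mm thick, top at z = 430 mm. It stands on four round legs, each 40 mm in diameter, from z = 0 to the seat underside, each leg's axis is inset half a diameter from the nearest pair of seat edges (so the leg's bounding box is flush with the corner).

B is the wall frame of a small rectangular building: four walls, each 2970 mm tall and 103 mm thick, enclosing a footprint 3410 mm (x) by 4470 mm (y) outside-to-outside, with no floor or roof. The front and back walls (the −y and +y sides) span the full width; the two side walls fit between them.

The house frame is on the floor beside the stool on its −x side.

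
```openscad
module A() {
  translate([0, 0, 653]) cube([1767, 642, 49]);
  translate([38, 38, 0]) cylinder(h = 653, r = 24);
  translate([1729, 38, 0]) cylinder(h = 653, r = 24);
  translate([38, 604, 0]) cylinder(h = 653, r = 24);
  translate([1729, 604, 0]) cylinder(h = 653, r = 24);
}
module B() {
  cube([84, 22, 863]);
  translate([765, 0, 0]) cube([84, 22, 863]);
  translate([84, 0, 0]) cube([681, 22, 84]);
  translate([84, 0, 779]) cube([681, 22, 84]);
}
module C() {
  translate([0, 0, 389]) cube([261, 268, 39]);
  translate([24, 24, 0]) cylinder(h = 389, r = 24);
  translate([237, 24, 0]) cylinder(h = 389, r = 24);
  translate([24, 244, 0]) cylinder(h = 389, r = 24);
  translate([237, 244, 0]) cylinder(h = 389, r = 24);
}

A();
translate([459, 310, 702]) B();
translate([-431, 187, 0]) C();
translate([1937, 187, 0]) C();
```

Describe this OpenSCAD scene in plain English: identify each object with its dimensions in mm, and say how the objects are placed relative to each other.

A is a rectangular dining table. The top is 1767×642×49 mm with its upper surface at z = 702 mm. It stands on four round legs of 48 mm diameter, each leg's bounding box inset 14 mm from the nearest pair of top edges, running from the floor to the underside of the top.

B is a rectangular picture frame lying in the x–z plane (depth along y). The opening is 681 mm wide (x) by 695 mm tall (z), surrounded by a border 84 mm wide on all four sides. The frame is 22 mm deep and is made of two full-height vertical stiles with two horizontal rails fitted between them.

C is a simple wooden stool: a rectangular seat 261 mm (x) by 268 mm (y), 39 mm thick, top face at z = 428 mm, on four round legs, each 48 mm in diameter. The legs rest on z = 0, each leg's axis is inset half a diameter from the nearest pair of seat edges (so the leg's bounding box is flush with the corner).

The picture frame is on top of the table, centred. Two stools sit around the table at the −x, +x sides.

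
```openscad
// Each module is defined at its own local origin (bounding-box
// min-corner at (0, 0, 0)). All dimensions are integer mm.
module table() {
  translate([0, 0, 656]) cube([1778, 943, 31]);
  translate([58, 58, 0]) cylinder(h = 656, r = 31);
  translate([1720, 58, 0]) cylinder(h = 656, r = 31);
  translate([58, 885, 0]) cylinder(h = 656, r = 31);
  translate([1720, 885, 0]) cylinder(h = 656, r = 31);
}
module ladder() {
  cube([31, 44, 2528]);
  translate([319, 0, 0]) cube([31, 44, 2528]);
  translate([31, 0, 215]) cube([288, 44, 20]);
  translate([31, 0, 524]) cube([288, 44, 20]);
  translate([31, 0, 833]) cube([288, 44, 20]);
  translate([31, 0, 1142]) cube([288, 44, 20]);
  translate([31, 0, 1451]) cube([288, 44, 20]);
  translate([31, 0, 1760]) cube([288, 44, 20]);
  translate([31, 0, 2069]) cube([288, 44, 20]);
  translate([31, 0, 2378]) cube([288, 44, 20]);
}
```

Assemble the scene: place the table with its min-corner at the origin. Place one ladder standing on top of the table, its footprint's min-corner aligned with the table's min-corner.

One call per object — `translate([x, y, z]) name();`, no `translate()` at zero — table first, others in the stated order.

table();
translate([0, 0, 687]) ladder();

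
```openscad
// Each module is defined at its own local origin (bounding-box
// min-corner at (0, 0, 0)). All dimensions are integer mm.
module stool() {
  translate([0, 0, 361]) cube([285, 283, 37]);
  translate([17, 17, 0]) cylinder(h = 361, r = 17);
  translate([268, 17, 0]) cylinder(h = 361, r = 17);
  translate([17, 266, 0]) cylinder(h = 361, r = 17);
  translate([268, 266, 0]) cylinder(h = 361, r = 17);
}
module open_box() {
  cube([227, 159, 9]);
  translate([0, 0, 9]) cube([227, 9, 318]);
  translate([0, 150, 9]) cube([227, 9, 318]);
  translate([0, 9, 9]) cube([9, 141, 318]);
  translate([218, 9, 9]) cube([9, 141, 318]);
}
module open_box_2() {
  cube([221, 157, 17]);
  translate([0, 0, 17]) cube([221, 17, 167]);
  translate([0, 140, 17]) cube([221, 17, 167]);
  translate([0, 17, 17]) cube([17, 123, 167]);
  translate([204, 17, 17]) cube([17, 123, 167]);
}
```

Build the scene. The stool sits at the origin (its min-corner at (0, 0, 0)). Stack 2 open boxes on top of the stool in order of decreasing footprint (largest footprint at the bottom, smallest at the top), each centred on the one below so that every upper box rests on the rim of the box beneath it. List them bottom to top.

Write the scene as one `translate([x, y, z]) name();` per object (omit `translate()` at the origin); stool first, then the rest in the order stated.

stool();
translate([29, 62, 398]) open_box();
translate([32, 63, 725]) open_box_2();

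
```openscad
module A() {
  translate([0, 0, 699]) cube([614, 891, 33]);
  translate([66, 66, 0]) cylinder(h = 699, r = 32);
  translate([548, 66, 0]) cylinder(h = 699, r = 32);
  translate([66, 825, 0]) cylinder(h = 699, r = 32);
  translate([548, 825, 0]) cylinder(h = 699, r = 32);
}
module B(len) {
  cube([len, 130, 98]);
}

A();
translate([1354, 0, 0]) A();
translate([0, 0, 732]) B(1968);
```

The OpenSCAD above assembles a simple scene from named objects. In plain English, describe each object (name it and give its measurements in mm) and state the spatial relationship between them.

A is a rectangular dining table. The top is 614×891×33 mm with its upper surface at z = 732 mm. It stands on four round legs of 64 mm diameter, each leg's bounding box inset 34 mm from the nearest pair of top edges, running from the floor to the underside of the top.

B is a rectangular beam 1968 mm long (x), 130 mm deep (y), 98 mm thick (z).

The beam spans the tops of two tables placed 740 mm apart, resting at z = 732 mm.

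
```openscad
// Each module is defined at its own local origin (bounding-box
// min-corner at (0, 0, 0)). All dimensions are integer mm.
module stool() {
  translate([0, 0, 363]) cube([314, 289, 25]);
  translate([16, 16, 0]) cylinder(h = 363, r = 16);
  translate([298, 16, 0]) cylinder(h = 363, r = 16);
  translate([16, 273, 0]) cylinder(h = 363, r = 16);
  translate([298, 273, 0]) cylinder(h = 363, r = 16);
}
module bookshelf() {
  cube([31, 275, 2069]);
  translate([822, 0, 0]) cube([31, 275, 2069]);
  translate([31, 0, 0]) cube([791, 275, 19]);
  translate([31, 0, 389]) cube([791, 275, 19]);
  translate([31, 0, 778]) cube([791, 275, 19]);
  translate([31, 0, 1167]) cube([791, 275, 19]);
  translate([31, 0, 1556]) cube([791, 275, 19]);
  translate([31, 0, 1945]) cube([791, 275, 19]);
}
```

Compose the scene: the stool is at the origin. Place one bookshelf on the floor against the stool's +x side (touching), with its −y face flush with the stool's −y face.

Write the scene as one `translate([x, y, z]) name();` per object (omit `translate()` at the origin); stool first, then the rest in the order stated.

stool();
translate([314, 0, 0]) bookshelf();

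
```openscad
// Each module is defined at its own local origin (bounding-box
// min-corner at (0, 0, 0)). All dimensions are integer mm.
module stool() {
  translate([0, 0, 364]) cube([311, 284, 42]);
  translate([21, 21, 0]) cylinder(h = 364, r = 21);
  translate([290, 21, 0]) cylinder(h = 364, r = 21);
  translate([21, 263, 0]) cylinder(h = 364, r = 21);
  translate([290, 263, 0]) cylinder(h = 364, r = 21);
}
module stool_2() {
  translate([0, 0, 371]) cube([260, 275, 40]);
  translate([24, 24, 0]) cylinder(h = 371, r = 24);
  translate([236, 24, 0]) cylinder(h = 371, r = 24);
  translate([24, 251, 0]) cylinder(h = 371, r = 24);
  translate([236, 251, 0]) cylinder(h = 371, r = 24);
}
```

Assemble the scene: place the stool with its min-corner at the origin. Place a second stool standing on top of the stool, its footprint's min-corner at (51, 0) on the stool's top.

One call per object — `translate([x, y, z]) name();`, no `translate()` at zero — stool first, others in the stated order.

stool();
translate([51, 0, 406]) stool_2();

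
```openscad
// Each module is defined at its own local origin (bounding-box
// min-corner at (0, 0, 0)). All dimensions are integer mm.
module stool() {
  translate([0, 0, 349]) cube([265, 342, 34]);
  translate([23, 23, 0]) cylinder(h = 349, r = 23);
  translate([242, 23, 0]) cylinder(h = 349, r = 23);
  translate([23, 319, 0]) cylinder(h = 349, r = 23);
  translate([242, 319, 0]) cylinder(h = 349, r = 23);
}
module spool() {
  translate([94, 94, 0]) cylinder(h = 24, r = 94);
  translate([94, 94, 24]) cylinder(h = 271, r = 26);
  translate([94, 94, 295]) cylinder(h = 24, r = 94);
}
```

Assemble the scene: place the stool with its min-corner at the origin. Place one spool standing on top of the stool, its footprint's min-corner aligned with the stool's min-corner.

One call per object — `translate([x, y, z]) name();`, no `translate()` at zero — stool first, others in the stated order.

stool();
translate([0, 0, 383]) spool();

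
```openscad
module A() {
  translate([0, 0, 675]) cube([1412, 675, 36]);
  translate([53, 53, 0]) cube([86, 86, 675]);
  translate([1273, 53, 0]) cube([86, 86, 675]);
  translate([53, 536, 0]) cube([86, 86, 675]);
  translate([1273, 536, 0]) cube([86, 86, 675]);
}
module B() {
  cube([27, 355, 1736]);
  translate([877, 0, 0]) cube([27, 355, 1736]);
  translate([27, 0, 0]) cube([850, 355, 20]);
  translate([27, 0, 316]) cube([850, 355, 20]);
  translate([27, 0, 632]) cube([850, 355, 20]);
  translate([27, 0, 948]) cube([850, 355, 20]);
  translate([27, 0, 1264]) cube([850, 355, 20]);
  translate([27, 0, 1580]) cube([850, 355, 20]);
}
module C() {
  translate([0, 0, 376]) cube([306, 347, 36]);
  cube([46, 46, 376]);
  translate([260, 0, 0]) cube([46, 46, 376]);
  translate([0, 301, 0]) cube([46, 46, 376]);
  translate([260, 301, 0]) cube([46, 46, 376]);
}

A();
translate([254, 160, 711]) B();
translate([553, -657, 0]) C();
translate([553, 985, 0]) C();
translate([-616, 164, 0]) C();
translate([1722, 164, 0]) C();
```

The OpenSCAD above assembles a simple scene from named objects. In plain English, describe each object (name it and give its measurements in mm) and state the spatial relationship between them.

A is a table: top 1412 mm (x) × 675 mm (y), 36 mm thick, upper face at z = 711 mm, on four 86×86 mm square legs, each inset 53 mm from the nearest pair of top edges, running from z = 0 to the bottom of the top.

B is a bookshelf 904 mm wide overall, 355 mm deep and 1736 mm tall. The two sides are 27 mm thick vertical panels. 6 horizontal shelves of 20 mm thickness span between the inner faces of the sides; the lowest shelf sits on the floor and shelves are stacked with a clear vertical gap of 296 mm between each pair.

C is a four-legged stool. The seat is 306×347 mm, 36 mm thick, top at z = 412 mm. It stands on four square legs, each 46×46 mm in cross-section, from z = 0 to the seat underside, each flush with a corner of the seat.

The bookshelf is on top of the table, centred. Four stools sit around the table at the −y, +y, −x, +x sides.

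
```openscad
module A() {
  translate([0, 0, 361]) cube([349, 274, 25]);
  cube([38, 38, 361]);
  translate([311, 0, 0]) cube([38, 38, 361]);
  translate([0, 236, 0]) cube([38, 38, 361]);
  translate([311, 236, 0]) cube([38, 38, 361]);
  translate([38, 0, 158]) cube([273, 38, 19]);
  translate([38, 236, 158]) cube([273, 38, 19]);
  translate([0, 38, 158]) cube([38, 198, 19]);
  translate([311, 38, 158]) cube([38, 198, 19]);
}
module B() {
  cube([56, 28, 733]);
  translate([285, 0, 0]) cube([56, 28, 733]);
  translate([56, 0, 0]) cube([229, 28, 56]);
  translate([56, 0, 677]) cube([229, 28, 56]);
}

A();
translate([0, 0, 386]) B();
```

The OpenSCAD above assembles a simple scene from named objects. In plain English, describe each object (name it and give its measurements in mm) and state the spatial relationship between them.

A is a four-legged stool. The seat is a 349×274×25 mm slab whose top surface is at z = 386 mm; four square legs, each 38×38 mm in cross-section, run from the floor (z = 0) to the underside of the seat, each flush with a corner of the seat. Four stretchers, 38 mm wide and 19 mm tall, connect adjacent legs with their undersides at z = 158 mm, each running between the inner faces of the legs it joins and aligned with the legs' outer faces on the other axis.

B is a picture frame with a 229×621 mm rectangular opening (x by z) and a uniform 56 mm border on every side. Frame depth is 28 mm along y. It is built from two vertical stiles running the full outside height and two horizontal rails spanning the gap between the stiles.

The picture frame is on top of the stool.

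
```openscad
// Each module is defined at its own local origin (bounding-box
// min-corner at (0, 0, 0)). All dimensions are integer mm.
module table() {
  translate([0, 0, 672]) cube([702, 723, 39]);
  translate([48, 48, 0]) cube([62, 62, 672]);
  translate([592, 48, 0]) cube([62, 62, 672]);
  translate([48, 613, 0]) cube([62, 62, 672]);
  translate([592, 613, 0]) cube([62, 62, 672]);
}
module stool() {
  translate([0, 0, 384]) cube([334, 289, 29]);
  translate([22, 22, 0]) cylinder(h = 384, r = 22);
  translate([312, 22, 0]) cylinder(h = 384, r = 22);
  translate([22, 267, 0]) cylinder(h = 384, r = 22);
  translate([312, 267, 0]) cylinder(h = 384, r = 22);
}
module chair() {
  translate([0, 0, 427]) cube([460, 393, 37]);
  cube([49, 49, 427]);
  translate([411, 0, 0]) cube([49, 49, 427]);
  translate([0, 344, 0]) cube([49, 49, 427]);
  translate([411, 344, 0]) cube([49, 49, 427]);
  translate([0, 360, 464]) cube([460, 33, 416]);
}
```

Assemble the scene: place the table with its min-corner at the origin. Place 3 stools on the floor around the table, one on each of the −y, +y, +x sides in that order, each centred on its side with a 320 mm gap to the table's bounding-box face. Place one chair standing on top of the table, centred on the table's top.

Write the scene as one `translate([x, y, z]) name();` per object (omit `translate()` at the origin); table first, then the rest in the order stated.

table();
translate([184, -609, 0]) stool();
translate([184, 1043, 0]) stool();
translate([1022, 217, 0]) stool();
translate([121, 165, 711]) chair();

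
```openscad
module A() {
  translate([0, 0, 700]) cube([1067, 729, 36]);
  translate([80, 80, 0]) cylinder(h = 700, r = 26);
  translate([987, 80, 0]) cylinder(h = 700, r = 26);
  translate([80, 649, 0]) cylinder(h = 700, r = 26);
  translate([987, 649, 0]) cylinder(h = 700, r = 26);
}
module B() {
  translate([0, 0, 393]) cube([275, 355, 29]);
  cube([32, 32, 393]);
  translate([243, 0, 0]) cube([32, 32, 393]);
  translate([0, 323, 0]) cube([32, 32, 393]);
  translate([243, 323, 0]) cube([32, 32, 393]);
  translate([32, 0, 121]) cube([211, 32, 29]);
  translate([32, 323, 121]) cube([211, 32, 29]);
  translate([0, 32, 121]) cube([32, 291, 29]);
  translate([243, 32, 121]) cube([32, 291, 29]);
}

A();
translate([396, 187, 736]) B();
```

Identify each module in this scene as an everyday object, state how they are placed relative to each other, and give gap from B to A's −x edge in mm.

The stool's min-x is at 396; the table's min-x is 0; gap = 396 mm.

A is a table. B is a stool. The stool is on top of the table, centred. The gap from the stool to the table's −x edge is 396 mm.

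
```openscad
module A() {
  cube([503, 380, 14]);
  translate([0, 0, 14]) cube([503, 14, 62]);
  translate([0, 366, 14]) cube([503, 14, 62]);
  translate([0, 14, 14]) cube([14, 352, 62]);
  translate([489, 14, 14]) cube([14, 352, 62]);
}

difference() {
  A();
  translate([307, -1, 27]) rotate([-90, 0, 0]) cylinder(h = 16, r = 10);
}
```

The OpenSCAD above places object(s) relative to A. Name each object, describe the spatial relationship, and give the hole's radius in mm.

A is an open box. The open box has a circular hole through its front wall. The hole's radius is 10 mm.

The subtracted cylinder has r = 10 mm.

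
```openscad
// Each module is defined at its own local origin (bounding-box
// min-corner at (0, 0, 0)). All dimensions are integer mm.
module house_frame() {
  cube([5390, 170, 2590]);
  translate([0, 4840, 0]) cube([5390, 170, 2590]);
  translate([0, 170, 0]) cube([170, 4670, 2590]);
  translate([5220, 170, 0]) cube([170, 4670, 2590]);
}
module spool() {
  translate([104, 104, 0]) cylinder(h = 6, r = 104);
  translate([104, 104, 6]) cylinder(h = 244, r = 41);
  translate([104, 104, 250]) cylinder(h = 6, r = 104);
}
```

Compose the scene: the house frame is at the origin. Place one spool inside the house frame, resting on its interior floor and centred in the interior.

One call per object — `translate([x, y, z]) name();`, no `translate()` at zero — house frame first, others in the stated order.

house_frame();
translate([2591, 2401, 0]) spool();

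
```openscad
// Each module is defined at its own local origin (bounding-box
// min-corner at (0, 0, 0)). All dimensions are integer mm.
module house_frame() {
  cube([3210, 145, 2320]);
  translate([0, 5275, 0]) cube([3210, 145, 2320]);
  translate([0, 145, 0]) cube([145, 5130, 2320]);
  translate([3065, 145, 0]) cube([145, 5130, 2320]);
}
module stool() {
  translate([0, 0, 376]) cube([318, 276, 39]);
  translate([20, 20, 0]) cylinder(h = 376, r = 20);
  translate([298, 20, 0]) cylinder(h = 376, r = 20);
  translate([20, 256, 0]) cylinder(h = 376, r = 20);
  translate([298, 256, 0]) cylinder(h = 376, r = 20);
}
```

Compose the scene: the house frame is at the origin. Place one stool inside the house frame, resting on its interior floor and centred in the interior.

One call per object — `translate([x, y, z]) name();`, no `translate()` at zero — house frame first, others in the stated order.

house_frame();
translate([1446, 2572, 0]) stool();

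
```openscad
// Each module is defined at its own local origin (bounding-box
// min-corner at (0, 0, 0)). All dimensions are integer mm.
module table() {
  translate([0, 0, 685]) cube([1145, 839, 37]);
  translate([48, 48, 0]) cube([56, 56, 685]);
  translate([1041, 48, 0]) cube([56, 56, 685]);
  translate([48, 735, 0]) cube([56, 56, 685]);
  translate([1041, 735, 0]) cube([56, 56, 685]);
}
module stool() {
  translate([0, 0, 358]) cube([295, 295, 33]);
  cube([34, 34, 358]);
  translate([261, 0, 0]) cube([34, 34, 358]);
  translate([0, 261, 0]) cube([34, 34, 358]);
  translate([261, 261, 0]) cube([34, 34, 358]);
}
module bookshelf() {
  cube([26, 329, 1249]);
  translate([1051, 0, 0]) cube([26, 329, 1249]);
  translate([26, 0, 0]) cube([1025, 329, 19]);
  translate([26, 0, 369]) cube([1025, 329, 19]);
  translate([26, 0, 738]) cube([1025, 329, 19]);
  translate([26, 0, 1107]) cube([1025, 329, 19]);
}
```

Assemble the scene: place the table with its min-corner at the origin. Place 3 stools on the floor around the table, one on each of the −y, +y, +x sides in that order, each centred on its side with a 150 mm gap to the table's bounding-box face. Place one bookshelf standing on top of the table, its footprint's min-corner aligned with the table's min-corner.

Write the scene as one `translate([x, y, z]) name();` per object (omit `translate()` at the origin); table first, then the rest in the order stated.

table();
translate([425, -445, 0]) stool();
translate([425, 989, 0]) stool();
translate([1295, 272, 0]) stool();
translate([0, 0, 722]) bookshelf();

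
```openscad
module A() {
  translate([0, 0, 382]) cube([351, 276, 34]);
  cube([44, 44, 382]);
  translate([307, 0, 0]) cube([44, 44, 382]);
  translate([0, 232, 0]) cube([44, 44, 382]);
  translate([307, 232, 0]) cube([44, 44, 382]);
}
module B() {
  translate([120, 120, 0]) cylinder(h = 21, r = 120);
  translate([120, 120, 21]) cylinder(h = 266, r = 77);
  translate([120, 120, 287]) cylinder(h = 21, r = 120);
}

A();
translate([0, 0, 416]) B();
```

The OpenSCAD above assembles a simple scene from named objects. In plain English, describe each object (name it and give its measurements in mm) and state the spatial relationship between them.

A is a four-legged stool. The seat is a 351×276×34 mm slab whose top surface is at z = 416 mm; four square legs, each 44×44 mm in cross-section, run from the floor (z = 0) to the underside of the seat, each flush with a corner of the seat.

B is a spool: two coaxial disc flanges of radius 120 mm and thickness 21 mm, joined by a core cylinder of radius 77 mm and height 266 mm. The lower flange rests on z = 0 and the three cylinders share a vertical axis.

The spool is on top of the stool.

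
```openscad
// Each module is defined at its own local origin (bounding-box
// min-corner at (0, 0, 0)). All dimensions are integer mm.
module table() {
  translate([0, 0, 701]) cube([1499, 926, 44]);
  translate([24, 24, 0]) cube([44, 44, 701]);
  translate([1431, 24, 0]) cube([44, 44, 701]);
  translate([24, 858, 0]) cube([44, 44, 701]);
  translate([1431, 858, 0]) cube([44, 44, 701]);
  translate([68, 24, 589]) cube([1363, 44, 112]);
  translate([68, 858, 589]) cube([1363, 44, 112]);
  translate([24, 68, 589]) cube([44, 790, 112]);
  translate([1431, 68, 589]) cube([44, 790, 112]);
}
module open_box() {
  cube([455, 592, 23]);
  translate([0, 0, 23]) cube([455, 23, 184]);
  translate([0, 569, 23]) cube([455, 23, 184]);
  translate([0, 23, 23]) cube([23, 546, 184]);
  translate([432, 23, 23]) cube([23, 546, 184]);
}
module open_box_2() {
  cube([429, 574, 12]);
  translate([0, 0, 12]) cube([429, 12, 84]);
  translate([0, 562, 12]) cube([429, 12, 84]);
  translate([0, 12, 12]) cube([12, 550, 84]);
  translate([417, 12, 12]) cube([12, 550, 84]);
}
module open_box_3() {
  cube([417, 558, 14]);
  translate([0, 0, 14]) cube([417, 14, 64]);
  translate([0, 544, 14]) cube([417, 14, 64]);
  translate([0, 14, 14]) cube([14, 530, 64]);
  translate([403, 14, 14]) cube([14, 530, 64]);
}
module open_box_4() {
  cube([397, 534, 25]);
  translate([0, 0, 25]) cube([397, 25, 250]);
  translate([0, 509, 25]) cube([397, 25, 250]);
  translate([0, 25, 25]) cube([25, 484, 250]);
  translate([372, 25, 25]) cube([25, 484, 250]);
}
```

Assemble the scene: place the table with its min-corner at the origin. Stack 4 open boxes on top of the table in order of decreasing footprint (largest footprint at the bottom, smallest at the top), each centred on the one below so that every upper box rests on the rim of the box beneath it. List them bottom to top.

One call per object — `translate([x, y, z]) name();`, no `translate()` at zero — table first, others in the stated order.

table();
translate([522, 167, 745]) open_box();
translate([535, 176, 952]) open_box_2();
translate([541, 184, 1048]) open_box_3();
translate([551, 196, 1126]) open_box_4();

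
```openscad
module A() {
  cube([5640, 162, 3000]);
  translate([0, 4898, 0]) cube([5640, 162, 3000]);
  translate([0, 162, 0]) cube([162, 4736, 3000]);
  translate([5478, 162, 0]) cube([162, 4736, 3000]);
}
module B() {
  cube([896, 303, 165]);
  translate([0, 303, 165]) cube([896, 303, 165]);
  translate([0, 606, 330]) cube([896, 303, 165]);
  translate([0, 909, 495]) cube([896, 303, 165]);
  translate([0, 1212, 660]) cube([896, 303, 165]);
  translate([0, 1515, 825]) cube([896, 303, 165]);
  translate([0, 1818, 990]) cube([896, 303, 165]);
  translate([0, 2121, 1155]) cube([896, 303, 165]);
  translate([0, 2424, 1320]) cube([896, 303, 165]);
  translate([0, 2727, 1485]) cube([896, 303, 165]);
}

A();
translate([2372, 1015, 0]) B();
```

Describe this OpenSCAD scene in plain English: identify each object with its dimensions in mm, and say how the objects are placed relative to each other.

A is a box-shaped house frame (walls only): outside footprint 5640×5060 mm, wall height 3000 mm, wall thickness 162 mm. The two y-facing walls run the full x-width; the two x-facing walls fit between the inner faces of the y-facing walls.

B is a straight staircase of 10 solid steps. Each step is 896 mm wide (x), 303 mm deep (y, the going) and 165 mm tall (the rise). The first step rests on the floor; each subsequent step sits one going further in +y and one rise higher in +z, directly behind and above the previous step with no overlap.

The staircase sits inside the house frame, centred.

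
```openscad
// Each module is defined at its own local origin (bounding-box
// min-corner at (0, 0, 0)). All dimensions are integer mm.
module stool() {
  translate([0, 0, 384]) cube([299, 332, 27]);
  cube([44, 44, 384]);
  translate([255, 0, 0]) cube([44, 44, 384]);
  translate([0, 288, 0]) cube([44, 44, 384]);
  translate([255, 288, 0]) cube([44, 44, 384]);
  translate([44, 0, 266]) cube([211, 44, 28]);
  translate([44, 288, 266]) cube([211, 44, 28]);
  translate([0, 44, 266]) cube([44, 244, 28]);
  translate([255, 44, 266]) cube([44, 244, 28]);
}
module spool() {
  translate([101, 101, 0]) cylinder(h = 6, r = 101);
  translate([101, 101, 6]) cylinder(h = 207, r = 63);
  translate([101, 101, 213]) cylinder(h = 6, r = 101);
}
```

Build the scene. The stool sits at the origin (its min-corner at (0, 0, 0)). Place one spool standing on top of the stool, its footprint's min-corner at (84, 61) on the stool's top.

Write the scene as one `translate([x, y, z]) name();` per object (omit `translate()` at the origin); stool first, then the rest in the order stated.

stool();
translate([84, 61, 411]) spool();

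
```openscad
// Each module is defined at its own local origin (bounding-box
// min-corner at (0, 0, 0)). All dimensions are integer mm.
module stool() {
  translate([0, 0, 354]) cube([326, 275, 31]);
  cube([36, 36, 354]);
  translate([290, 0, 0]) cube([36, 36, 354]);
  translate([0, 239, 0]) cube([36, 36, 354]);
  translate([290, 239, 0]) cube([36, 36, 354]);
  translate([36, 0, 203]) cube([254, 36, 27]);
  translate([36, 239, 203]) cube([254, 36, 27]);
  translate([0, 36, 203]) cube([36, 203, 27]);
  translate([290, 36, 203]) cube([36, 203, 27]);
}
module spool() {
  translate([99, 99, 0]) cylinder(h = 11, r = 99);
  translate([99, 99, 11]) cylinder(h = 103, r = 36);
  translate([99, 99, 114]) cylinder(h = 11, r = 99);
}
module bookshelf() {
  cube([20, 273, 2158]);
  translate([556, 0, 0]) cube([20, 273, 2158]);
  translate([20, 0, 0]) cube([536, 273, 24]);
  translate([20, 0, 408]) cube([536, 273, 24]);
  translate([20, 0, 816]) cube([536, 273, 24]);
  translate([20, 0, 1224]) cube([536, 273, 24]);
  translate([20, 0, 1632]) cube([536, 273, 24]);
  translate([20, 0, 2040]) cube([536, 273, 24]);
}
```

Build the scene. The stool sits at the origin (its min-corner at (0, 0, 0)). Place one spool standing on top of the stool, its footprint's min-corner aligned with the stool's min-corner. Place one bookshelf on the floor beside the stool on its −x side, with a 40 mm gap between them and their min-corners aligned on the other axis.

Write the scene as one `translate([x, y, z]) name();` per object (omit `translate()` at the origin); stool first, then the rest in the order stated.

stool();
translate([0, 0, 385]) spool();
translate([-616, 0, 0]) bookshelf();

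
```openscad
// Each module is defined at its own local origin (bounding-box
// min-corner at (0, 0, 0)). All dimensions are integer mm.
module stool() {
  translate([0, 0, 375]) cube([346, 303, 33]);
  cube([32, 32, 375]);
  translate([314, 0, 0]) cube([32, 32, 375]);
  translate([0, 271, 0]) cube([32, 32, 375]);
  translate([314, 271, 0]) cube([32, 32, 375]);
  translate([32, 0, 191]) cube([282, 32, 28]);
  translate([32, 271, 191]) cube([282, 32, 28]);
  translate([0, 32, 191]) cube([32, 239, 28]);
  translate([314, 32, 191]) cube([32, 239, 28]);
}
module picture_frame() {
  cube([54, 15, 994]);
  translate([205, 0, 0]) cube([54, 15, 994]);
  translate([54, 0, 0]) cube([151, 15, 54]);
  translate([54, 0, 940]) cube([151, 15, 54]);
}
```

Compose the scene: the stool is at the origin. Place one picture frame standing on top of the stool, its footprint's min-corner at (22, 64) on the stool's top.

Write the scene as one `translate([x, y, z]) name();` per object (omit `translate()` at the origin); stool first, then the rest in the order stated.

stool();
translate([22, 64, 408]) picture_frame();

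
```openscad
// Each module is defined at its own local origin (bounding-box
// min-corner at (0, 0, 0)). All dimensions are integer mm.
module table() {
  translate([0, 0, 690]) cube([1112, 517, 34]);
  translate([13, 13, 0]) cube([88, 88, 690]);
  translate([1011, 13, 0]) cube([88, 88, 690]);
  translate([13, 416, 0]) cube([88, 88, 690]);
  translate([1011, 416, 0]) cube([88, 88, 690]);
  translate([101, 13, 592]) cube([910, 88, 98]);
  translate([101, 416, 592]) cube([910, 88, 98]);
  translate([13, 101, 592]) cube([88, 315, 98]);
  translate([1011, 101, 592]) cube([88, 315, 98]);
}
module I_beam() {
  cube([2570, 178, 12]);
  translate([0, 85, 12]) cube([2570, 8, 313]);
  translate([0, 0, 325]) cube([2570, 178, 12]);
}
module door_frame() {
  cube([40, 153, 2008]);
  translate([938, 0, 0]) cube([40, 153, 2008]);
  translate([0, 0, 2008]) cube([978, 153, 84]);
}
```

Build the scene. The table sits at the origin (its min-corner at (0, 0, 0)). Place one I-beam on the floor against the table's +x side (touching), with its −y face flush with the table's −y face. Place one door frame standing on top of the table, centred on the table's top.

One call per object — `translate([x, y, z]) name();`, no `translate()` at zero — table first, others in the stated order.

table();
translate([1112, 0, 0]) I_beam();
translate([67, 182, 724]) door_frame();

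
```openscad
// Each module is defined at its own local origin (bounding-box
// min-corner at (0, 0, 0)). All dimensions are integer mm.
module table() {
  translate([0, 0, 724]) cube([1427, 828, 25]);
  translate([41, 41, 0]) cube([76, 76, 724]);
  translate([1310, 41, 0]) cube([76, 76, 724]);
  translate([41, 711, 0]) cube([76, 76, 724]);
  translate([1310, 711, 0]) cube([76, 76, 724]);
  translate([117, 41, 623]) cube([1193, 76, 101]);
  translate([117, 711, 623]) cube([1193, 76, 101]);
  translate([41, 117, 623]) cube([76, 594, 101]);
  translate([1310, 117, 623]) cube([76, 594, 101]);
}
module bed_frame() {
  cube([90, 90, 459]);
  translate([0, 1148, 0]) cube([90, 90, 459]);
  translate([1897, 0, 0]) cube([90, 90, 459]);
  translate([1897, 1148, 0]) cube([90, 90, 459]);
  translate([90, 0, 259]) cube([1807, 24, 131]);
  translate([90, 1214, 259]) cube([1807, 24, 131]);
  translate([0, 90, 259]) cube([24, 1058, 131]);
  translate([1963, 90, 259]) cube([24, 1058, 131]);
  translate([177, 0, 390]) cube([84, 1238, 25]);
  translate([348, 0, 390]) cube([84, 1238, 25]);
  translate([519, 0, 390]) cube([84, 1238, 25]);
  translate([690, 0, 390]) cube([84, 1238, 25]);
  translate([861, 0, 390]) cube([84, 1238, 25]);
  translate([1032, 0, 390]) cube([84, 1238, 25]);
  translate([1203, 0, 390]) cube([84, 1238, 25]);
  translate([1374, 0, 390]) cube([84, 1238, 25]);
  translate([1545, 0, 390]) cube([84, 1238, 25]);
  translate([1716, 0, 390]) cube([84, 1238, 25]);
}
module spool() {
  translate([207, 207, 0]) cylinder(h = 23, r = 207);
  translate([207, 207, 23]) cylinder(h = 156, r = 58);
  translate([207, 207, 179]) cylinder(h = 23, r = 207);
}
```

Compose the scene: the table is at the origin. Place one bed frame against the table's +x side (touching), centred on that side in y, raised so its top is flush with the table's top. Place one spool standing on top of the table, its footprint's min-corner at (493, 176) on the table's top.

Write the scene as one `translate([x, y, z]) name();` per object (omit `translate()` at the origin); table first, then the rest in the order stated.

table();
translate([1427, -205, 290]) bed_frame();
translate([493, 176, 749]) spool();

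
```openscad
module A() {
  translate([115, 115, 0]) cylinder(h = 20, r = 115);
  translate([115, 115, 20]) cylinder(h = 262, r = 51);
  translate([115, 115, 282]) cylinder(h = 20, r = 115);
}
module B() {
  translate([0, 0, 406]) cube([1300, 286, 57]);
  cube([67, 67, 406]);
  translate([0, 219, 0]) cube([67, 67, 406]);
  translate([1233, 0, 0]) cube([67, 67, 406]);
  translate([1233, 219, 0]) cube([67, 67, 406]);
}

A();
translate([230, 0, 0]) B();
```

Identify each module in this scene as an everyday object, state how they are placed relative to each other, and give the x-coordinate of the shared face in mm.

The spool's +x face and the bench's −x face are both at x = 230 mm.

A is a spool. B is a bench. The bench is against the spool's +x side, with their −y faces flush. The x-coordinate of the shared face is 230 mm.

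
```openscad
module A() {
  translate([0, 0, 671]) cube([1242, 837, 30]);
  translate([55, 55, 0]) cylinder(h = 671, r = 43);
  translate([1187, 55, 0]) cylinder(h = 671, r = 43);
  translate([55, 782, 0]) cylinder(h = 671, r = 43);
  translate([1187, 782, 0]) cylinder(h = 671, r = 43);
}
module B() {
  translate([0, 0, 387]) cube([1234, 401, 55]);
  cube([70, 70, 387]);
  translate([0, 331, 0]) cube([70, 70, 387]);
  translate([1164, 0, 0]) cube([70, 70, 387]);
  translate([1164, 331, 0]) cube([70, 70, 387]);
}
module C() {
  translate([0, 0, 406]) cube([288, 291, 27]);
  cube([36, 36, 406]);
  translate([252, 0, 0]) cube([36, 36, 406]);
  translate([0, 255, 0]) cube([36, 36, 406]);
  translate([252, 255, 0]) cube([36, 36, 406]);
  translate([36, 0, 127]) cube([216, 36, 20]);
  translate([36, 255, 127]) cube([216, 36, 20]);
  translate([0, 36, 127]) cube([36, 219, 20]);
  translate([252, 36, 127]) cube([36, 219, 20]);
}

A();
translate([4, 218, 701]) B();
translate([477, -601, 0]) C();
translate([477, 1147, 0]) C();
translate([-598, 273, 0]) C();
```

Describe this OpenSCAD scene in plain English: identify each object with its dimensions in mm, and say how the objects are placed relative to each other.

A is a table with a 1242×837 mm rectangular top, 30 mm thick, top surface at z = 701 mm, supported by four round legs of 86 mm diameter, each leg's bounding box inset 12 mm from the nearest pair of top edges, running from the floor.

B is a long wooden bench with a 1234 mm (x) × 401 mm (y) seat, 55 mm thick, its top surface 442 mm above the floor. Four 70 mm square legs at the seat corners, flush with the edges, run from z = 0 to the seat underside.

C is a simple wooden stool: a rectangular seat 288 mm (x) by 291 mm (y), 27 mm thick, top face at z = 433 mm, on four square legs, each 36×36 mm in cross-section. The legs rest on z = 0, each flush with a corner of the seat. Four stretchers, 36 mm wide and 20 mm tall, connect adjacent legs with their undersides at z = 127 mm, each running between the inner faces of the legs it joins and aligned with the legs' outer faces on the other axis.

The bench is on top of the table, centred. Three stools sit around the table at the −y, +y, −x sides.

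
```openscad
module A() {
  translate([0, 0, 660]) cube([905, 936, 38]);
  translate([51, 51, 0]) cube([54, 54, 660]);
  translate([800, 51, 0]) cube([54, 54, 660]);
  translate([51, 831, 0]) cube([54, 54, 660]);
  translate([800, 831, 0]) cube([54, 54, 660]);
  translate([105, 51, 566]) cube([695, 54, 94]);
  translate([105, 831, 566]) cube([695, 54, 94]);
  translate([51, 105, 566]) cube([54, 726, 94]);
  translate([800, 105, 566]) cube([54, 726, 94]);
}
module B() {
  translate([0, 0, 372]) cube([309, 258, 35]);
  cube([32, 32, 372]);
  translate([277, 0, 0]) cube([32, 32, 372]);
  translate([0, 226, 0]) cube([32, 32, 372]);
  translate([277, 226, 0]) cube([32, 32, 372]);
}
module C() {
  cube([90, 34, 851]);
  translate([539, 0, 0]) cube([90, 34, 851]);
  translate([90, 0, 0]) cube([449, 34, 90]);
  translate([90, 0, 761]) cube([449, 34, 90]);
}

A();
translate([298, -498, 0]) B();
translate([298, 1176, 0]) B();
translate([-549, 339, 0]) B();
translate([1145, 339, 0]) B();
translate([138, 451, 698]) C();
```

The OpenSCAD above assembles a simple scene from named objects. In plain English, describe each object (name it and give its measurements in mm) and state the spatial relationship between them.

A is a table: top 905 mm (x) × 936 mm (y), 38 mm thick, upper face at z = 698 mm, on four 54×54 mm square legs, each inset 51 mm from the nearest pair of top edges, running from z = 0 to the bottom of the top. Four apron rails, 54 mm thick and 94 mm tall, run between adjacent legs with their top edges flush with the underside of the top and their outer faces flush with the legs' outer faces.

B is a four-legged stool. The seat is a 309×258×35 mm slab whose top surface is at z = 407 mm; four square legs, each 32×32 mm in cross-section, run from the floor (z = 0) to the underside of the seat, each flush with a corner of the seat.

C is a picture frame with a 449×671 mm rectangular opening (x by z) and a uniform 90 mm border on every side. Frame depth is 34 mm along y. It is built from two vertical stiles running the full outside height and two horizontal rails spanning the gap between the stiles.

Four stools sit around the table at the −y, +y, −x, +x sides. The picture frame is on top of the table, centred.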